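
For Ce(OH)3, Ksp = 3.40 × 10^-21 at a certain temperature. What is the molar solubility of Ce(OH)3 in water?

s ≈ 3.35e-6 M

Ce(OH)3(s) ⇌ Ce^3+ + 3 OH^-
Ksp = [Ce^3+][OH^-]^3
Let s = molar solubility. Then [Ce^3+] = s and [OH^-] = 3s.
Substituting: Ksp = s(3s)^3 = 27s^4
s^4 = 3.40 × 10^-21 / 27, so s = 3.35 × 10^-6 M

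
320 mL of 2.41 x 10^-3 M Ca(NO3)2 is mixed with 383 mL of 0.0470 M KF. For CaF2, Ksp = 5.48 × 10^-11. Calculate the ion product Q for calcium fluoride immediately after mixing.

7.19 × 10^-7

Total volume = 320 + 383 = 703 mL.
[Ca^2+] = 2.41 × 10^-3 × (320/703) = 1.097 × 10^-3 M
[F^-] = 4.70 x 10^-2 × (383/703) = 2.561 x 10^-2 M
CaF2(s) <=> Ca^2+(aq) + 2 F^-(aq), so Q = [Ca^2+][F^-]^2
Q = (1.097 × 10^-3)(2.561 x 10^-2)^2 = 7.19 x 10^-7
Q > Ksp, so CaF2 will precipitate.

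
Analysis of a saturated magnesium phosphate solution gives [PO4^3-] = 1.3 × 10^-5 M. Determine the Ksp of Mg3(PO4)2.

Ksp = 1.3e-24

Mg3(PO4)2(s) ⇌ 3 Mg^2+(aq) + 2 PO4^3-(aq)
Stoichiometry gives [Mg^2+] = (3/2)[PO4^3-] = 1.95 × 10^-5 M.
Ksp = [Mg^2+]^3[PO4^3-]^2
Ksp = (1.95 × 10^-5)^3 × (1.3 x 10^-5)^2 = 1.3 × 10^-24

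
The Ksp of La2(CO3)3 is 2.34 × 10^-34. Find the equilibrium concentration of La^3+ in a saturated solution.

[La^3+] = 1.47e-7 M

La2(CO3)3(s) ⇌ 2 La^3+(aq) + 3 CO3^2-(aq)
Ksp = [La^3+]^2[CO3^2-]^3
If s mol/L of La2(CO3)3 dissolves, [La^3+] = 2s and [CO3^2-] = 3s.
Ksp = (2s)^2(3s)^3 = 108s^5
Solving, s = (2.34 × 10^-34/108)^(1/5) = 7.365 x 10^-8 M
[La^3+] = 2s = 1.47 x 10^-7 M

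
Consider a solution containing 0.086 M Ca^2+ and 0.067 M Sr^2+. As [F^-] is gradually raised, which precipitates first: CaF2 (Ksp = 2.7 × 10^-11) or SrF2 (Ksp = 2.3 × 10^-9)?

Precipitation of each salt starts when its ion product equals its Ksp.
For CaF2: 2.7 × 10^-11 = 0.086 × [F^-]^2  ⇒  [F^-] = 1.8 × 10^-5 M.
For SrF2: 2.3 × 10^-9 = 0.067 × [F^-]^2  ⇒  [F^-] = 1.9 x 10^-4 M.
The salt with the lower threshold [F^-] precipitates first: CaF2.

CaF2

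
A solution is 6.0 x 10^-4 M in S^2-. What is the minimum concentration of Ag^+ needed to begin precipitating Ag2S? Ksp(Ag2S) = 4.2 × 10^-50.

[Ag^+] = 8.4 x 10^-24 M

Ag2S(s) ⇌ 2 Ag^+(aq) + S^2-(aq)
Ksp = [Ag^+]^2[S^2-]
Precipitation begins when Q = Ksp. With [S^2-] = 6.0 x 10^-4 M:
4.2 × 10^-50 = (6.0 x 10^-4) × [Ag^+]^2
[Ag^+] = (4.2 × 10^-50 / 6.0 x 10^-4)^(1/2) = 8.4 × 10^-24 M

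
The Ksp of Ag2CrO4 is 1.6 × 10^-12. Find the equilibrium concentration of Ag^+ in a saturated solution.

1.5e-4 M

Ag2CrO4(s) ⇌ 2 Ag^+(aq) + CrO4^2-(aq)
Ksp = [Ag^+]^2[CrO4^2-]
With molar solubility s: [Ag^+] = 2s, [CrO4^2-] = s.
Substituting: Ksp = (2s)^2s = 4s^3
s^3 = 1.6 × 10^-12 / 4, so s = 7.37 × 10^-5 M
[Ag^+] = 2s = 1.5 × 10^-4 M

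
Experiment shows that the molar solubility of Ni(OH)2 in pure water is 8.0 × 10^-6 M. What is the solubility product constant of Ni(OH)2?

Ni(OH)2(s) <=> Ni^2+ + 2 OH^-
With molar solubility s: [Ni^2+] = s, [OH^-] = 2s.
Ksp = [Ni^2+][OH^-]^2
So Ksp = s × (2s)^2 = 4s^3
Ksp = 4 × (8.0 × 10^-6)^3 = 2.0 × 10^-15

Ksp ≈ 2.0 × 10^-15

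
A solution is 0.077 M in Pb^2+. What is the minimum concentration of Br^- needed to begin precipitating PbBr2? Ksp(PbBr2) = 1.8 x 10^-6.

PbBr2(s) <=> Pb^2+ + 2 Br^-
Ksp = [Pb^2+][Br^-]^2
Precipitation begins when Q = Ksp. With [Pb^2+] = 0.077 M:
1.8 x 10^-6 = (0.077) × [Br^-]^2
[Br^-] = (1.8 x 10^-6 / 7.7 × 10^-2)^(1/2) = 4.8 × 10^-3 M

[Br^-] = 4.8 × 10^-3 M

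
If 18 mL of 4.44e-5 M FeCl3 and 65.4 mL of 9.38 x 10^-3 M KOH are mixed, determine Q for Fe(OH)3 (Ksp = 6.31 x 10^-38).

Q = 3.81 × 10^-12

Total volume = 18 + 65.4 = 83.4 mL.
[Fe^3+] = 4.44 x 10^-5 × (18/83.4) = 9.583 × 10^-6 M
[OH^-] = 9.38 x 10^-3 × (65.4/83.4) = 7.356 × 10^-3 M
Fe(OH)3(s) <=> Fe^3+ + 3 OH^-, so Q = [Fe^3+][OH^-]^3
Q = (9.583 x 10^-6)(7.356 × 10^-3)^3 = 3.81 × 10^-12
Q > Ksp, so Fe(OH)3 will precipitate.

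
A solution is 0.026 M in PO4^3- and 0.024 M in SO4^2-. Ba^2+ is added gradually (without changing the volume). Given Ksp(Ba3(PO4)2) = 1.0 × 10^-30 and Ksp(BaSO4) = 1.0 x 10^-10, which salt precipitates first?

Each salt begins to precipitate when Q = Ksp, i.e. when [Ba^2+] reaches its threshold.
For Ba3(PO4)2: 1.0 × 10^-30 = (0.026)^2 × [Ba^2+]^3  ⇒  [Ba^2+] = 1.1 x 10^-9 M.
For BaSO4: 1.0 x 10^-10 = 0.024 × [Ba^2+]  ⇒  [Ba^2+] = 4.2 × 10^-9 M.
The salt with the lower threshold [Ba^2+] precipitates first: Ba3(PO4)2.

Ba3(PO4)2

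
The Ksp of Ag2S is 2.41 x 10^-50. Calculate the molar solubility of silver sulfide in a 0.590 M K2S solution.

1.01 × 10^-25 M

Ag2S(s) ⇌ 2 Ag^+(aq) + S^2-(aq)
Ksp = [Ag^+]^2[S^2-]
Let s be the molar solubility in this solution. [Ag^+] = 2s, [S^2-] = 0.590 + s ≈ 0.590 (since S^2- from K2S dominates).
Ksp ≈ (2s)^2 × 0.590
s = 1.01 × 10^-25 M
Check: s = 1.0 × 10^-25 ≪ 0.590, so the approximation is valid.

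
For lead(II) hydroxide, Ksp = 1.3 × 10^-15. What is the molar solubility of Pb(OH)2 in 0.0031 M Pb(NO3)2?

Pb(OH)2(s) <=> Pb^2+(aq) + 2 OH^-(aq)
Ksp = [Pb^2+][OH^-]^2
If s mol/L dissolves here, [Pb^2+] = 0.0031 + s ≈ 0.0031, [OH^-] = 2s (Ksp is small, so little additional dissolves).
Ksp ≈ 0.0031 × (2s)^2
s = 3.2 × 10^-7 M
Check: s = 3.2 × 10^-7 ≪ 0.0031, so the approximation is valid.

s = 3.2e-7 M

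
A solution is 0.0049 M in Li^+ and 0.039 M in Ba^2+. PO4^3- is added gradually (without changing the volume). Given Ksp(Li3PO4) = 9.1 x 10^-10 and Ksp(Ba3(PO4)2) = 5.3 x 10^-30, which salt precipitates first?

Each salt begins to precipitate when Q = Ksp, i.e. when [PO4^3-] reaches its threshold.
For Li3PO4: 9.1 x 10^-10 = (0.0049)^3 × [PO4^3-]  ⇒  [PO4^3-] = 7.7 x 10^-3 M.
For Ba3(PO4)2: 5.3 x 10^-30 = (0.039)^3 × [PO4^3-]^2  ⇒  [PO4^3-] = 3.0 x 10^-13 M.
The salt with the lower threshold [PO4^3-] precipitates first: Ba3(PO4)2.

Ba3(PO4)2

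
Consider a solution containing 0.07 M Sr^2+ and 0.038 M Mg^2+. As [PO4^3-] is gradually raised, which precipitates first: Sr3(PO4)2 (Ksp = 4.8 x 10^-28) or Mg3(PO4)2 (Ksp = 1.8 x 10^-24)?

Sr3(PO4)2

Each salt begins to precipitate when Q = Ksp, i.e. when [PO4^3-] reaches its threshold.
For Sr3(PO4)2: 4.8 x 10^-28 = (0.07)^3 × [PO4^3-]^2  ⇒  [PO4^3-] = 1.2 x 10^-12 M.
For Mg3(PO4)2: 1.8 x 10^-24 = (0.038)^3 × [PO4^3-]^2  ⇒  [PO4^3-] = 1.8 × 10^-10 M.
The salt with the lower threshold [PO4^3-] precipitates first: Sr3(PO4)2.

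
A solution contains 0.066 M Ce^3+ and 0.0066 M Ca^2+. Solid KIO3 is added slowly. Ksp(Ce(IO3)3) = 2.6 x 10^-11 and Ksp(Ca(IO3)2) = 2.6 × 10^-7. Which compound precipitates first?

Each salt begins to precipitate when Q = Ksp, i.e. when [IO3^-] reaches its threshold.
For Ce(IO3)3: 2.6 x 10^-11 = 0.066 × [IO3^-]^3  ⇒  [IO3^-] = 7.3 × 10^-4 M.
For Ca(IO3)2: 2.6 × 10^-7 = 0.0066 × [IO3^-]^2  ⇒  [IO3^-] = 6.3 × 10^-3 M.
The salt with the lower threshold [IO3^-] precipitates first: Ce(IO3)3.

Ce(IO3)3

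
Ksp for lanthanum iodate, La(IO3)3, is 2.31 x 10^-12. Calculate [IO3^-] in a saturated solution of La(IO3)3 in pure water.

La(IO3)3(s) <=> La^3+ + 3 IO3^-
Ksp = [La^3+][IO3^-]^3
With molar solubility s: [La^3+] = s, [IO3^-] = 3s.
Substituting: Ksp = s(3s)^3 = 27s^4
s = (2.31 x 10^-12 / 27)^(1/4) = 5.408 x 10^-4 M
[IO3^-] = 3s = 1.62 × 10^-3 M

[IO3^-] ≈ 1.62 × 10^-3 M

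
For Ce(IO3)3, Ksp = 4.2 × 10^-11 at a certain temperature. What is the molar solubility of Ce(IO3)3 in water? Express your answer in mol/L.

1.1e-3 M

Ce(IO3)3(s) <=> Ce^3+(aq) + 3 IO3^-(aq)
Ksp = [Ce^3+][IO3^-]^3
If s mol/L of Ce(IO3)3 dissolves, [Ce^3+] = s and [IO3^-] = 3s.
So Ksp = s × (3s)^3 = 27s^4
Solving, s = (4.2 × 10^-11/27)^(1/4) = 1.1 x 10^-3 M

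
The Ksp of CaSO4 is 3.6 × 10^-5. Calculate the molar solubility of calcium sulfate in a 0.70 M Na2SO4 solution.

CaSO4(s) ⇌ Ca^2+(aq) + SO4^2-(aq)
Ksp = [Ca^2+][SO4^2-]
Let s be the molar solubility in this solution. [Ca^2+] = s, [SO4^2-] = 0.70 + s ≈ 0.70 (common-ion effect: SO4^2- is already 0.70 M).
Ksp ≈ s × 0.70
s = 5.1 × 10^-5 M
Check: s = 5.1 × 10^-5 ≪ 0.70, so the approximation is valid.

s ≈ 5.1 × 10^-5 M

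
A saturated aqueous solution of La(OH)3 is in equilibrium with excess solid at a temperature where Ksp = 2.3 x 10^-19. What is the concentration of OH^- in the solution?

[OH^-] = 2.9 × 10^-5 M

La(OH)3(s) ⇌ La^3+ + 3 OH^-
Ksp = [La^3+][OH^-]^3
With molar solubility s: [La^3+] = s, [OH^-] = 3s.
So Ksp = s × (3s)^3 = 27s^4
Solving, s = (2.3 x 10^-19/27)^(1/4) = 9.61 × 10^-6 M
[OH^-] = 3s = 2.9 x 10^-5 M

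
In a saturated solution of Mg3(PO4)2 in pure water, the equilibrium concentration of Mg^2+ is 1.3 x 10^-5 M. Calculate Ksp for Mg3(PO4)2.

Mg3(PO4)2(s) <=> 3 Mg^2+ + 2 PO4^3-
Stoichiometry gives [PO4^3-] = (2/3)[Mg^2+] = 8.67 x 10^-6 M.
Ksp = [Mg^2+]^3[PO4^3-]^2
Ksp = (1.3 × 10^-5)^3 × (8.67 × 10^-6)^2 = 1.7 × 10^-25

Ksp ≈ 1.7 × 10^-25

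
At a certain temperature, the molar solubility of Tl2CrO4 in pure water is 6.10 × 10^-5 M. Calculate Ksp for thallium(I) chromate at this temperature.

Ksp = 9.08 × 10^-13

Tl2CrO4(s) ⇌ 2 Tl^+(aq) + CrO4^2-(aq)
If s mol/L of Tl2CrO4 dissolves, [Tl^+] = 2s and [CrO4^2-] = s.
Ksp = [Tl^+]^2[CrO4^2-]
Ksp = (2s)^2s = 4s^3
With s = 6.10 x 10^-5: Ksp = 9.08 × 10^-13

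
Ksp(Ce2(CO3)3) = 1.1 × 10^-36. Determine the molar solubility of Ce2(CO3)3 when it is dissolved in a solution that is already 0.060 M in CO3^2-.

Ce2(CO3)3(s) <=> 2 Ce^3+ + 3 CO3^2-
Ksp = [Ce^3+]^2[CO3^2-]^3
Let s be the molar solubility in this solution. [Ce^3+] = 2s, [CO3^2-] = 0.060 + 3s ≈ 0.060 (since the CO3^2- already present dominates).
Ksp ≈ (2s)^2 × (0.060)^3
s = 3.6 × 10^-17 M
Check: 3s = 1.1 × 10^-16 ≪ 0.060, so the approximation is valid.

s ≈ 3.6 × 10^-17 M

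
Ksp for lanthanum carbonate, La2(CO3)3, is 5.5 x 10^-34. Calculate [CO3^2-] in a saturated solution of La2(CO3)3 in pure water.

La2(CO3)3(s) ⇌ 2 La^3+(aq) + 3 CO3^2-(aq)
Ksp = [La^3+]^2[CO3^2-]^3
For each mole of La2(CO3)3 that dissolves: [La^3+] = 2s, [CO3^2-] = 3s.
Ksp = (2s)^2(3s)^3 = 108s^5
Solving, s = (5.5 x 10^-34/108)^(1/5) = 8.74 × 10^-8 M
[CO3^2-] = 3s = 2.6 × 10^-7 M

2.6 × 10^-7 M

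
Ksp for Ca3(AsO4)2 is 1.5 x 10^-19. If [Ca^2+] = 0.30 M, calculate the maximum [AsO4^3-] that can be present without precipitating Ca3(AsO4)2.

Ca3(AsO4)2(s) <=> 3 Ca^2+(aq) + 2 AsO4^3-(aq)
Ksp = [Ca^2+]^3[AsO4^3-]^2
Precipitation begins when Q = Ksp. With [Ca^2+] = 0.30 M:
1.5 x 10^-19 = (0.30)^3 × [AsO4^3-]^2
[AsO4^3-] = (1.5 x 10^-19 / 2.70 x 10^-2)^(1/2) = 2.4 × 10^-9 M

2.4 × 10^-9 M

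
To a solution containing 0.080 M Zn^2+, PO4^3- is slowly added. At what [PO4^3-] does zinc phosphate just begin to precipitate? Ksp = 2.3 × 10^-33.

[PO4^3-] ≈ 2.1 × 10^-15 M

Zn3(PO4)2(s) ⇌ 3 Zn^2+ + 2 PO4^3-
Ksp = [Zn^2+]^3[PO4^3-]^2
Precipitation begins when Q = Ksp. With [Zn^2+] = 0.080 M:
2.3 × 10^-33 = (0.080)^3 × [PO4^3-]^2
[PO4^3-] = (2.3 × 10^-33 / 5.12 x 10^-4)^(1/2) = 2.1 x 10^-15 M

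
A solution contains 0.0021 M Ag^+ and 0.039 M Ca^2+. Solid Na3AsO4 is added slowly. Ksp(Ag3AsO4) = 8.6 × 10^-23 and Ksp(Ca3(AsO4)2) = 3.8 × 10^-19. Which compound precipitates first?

Ag3AsO4

Precipitation of each salt starts when its ion product equals its Ksp.
For Ag3AsO4: 8.6 × 10^-23 = (0.0021)^3 × [AsO4^3-]  ⇒  [AsO4^3-] = 9.3 × 10^-15 M.
For Ca3(AsO4)2: 3.8 × 10^-19 = (0.039)^3 × [AsO4^3-]^2  ⇒  [AsO4^3-] = 8.0 × 10^-8 M.
The salt with the lower threshold [AsO4^3-] precipitates first: Ag3AsO4.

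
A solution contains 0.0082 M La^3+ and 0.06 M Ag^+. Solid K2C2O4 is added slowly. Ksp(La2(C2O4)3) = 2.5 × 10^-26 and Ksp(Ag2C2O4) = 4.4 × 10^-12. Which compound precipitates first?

Ag2C2O4

Precipitation of each salt starts when its ion product equals its Ksp.
For La2(C2O4)3: 2.5 × 10^-26 = (0.0082)^2 × [C2O4^2-]^3  ⇒  [C2O4^2-] = 7.2 × 10^-8 M.
For Ag2C2O4: 4.4 × 10^-12 = (0.06)^2 × [C2O4^2-]  ⇒  [C2O4^2-] = 1.2 × 10^-9 M.
The salt with the lower threshold [C2O4^2-] precipitates first: Ag2C2O4.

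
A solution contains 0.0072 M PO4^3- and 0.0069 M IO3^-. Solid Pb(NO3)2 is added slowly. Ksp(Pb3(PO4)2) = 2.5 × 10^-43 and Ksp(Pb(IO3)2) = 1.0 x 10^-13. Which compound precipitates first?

Pb3(PO4)2

Each salt begins to precipitate when Q = Ksp, i.e. when [Pb^2+] reaches its threshold.
For Pb3(PO4)2: 2.5 × 10^-43 = (0.0072)^2 × [Pb^2+]^3  ⇒  [Pb^2+] = 1.7 × 10^-13 M.
For Pb(IO3)2: 1.0 x 10^-13 = (0.0069)^2 × [Pb^2+]  ⇒  [Pb^2+] = 2.1 × 10^-9 M.
The salt with the lower threshold [Pb^2+] precipitates first: Pb3(PO4)2.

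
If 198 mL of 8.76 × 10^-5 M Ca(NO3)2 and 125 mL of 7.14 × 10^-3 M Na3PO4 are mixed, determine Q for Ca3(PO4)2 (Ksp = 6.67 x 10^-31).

1.18e-18

Total volume = 198 + 125 = 323 mL.
[Ca^2+] = 8.76 x 10^-5 × (198/323) = 5.370 x 10^-5 M
[PO4^3-] = 7.14 x 10^-3 × (125/323) = 2.763 × 10^-3 M
Ca3(PO4)2(s) <=> 3 Ca^2+(aq) + 2 PO4^3-(aq), so Q = [Ca^2+]^3[PO4^3-]^2
Q = (5.370 x 10^-5)^3(2.763 x 10^-3)^2 = 1.18 × 10^-18
Q > Ksp, so Ca3(PO4)2 will precipitate.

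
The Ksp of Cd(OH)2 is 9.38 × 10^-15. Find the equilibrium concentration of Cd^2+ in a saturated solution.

1.33 × 10^-5 M

Cd(OH)2(s) <=> Cd^2+(aq) + 2 OH^-(aq)
Ksp = [Cd^2+][OH^-]^2
With molar solubility s: [Cd^2+] = s, [OH^-] = 2s.
Ksp = s(2s)^2 = 4s^3
s = (9.38 × 10^-15 / 4)^(1/3) = 1.329 x 10^-5 M
[Cd^2+] = s = 1.33 × 10^-5 M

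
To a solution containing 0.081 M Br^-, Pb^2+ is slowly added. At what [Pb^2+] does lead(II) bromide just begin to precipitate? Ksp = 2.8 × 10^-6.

PbBr2(s) ⇌ Pb^2+ + 2 Br^-
Ksp = [Pb^2+][Br^-]^2
Precipitation begins when Q = Ksp. With [Br^-] = 0.081 M:
2.8 × 10^-6 = (0.081)^2 × [Pb^2+]
[Pb^2+] = (2.8 × 10^-6 / 6.56 × 10^-3) = 4.3 x 10^-4 M

[Pb^2+] ≈ 4.3 × 10^-4 M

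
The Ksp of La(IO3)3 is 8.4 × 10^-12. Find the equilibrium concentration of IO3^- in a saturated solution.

La(IO3)3(s) ⇌ La^3+(aq) + 3 IO3^-(aq)
Ksp = [La^3+][IO3^-]^3
With molar solubility s: [La^3+] = s, [IO3^-] = 3s.
Substituting: Ksp = s(3s)^3 = 27s^4
Solving, s = (8.4 × 10^-12/27)^(1/4) = 7.47 × 10^-4 M
[IO3^-] = 3s = 2.2 × 10^-3 M

2.2e-3 M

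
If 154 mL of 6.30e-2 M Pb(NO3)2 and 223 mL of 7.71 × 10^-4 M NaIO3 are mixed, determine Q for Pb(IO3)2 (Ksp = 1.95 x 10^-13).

5.35e-9

Total volume = 154 + 223 = 377 mL.
[Pb^2+] = 6.30 x 10^-2 × (154/377) = 2.573 x 10^-2 M
[IO3^-] = 7.71 × 10^-4 × (223/377) = 4.561 × 10^-4 M
Pb(IO3)2(s) <=> Pb^2+(aq) + 2 IO3^-(aq), so Q = [Pb^2+][IO3^-]^2
Q = (2.573 × 10^-2)(4.561 × 10^-4)^2 = 5.35 x 10^-9
Q > Ksp, so Pb(IO3)2 will precipitate.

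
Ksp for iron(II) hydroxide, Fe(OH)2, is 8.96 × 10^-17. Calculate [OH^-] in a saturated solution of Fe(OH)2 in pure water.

[OH^-] = 5.64 x 10^-6 M

Fe(OH)2(s) ⇌ Fe^2+(aq) + 2 OH^-(aq)
Ksp = [Fe^2+][OH^-]^2
Let s = molar solubility. Then [Fe^2+] = s and [OH^-] = 2s.
Ksp = s(2s)^2 = 4s^3
s = (8.96 × 10^-17 / 4)^(1/3) = 2.819 × 10^-6 M
[OH^-] = 2s = 5.64 x 10^-6 M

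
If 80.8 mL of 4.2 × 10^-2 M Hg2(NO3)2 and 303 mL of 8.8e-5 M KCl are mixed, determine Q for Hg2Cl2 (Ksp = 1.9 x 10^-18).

4.3e-11

Total volume = 80.8 + 303 = 383.8 mL.
[Hg2^2+] = 4.2 × 10^-2 × (80.8/383.8) = 8.84 × 10^-3 M
[Cl^-] = 8.8 x 10^-5 × (303/383.8) = 6.95 × 10^-5 M
Hg2Cl2(s) ⇌ Hg2^2+ + 2 Cl^-, so Q = [Hg2^2+][Cl^-]^2
Q = (8.84 x 10^-3)(6.95 × 10^-5)^2 = 4.3 x 10^-11
Q > Ksp, so Hg2Cl2 will precipitate.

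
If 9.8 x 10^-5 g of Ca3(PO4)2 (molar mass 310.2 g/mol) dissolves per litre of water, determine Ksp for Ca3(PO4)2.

Molar solubility s = (9.8 × 10^-5 g/L) / (310.2 g/mol) = 3.16 × 10^-7 M.
Ca3(PO4)2(s) <=> 3 Ca^2+(aq) + 2 PO4^3-(aq)
If s mol/L of Ca3(PO4)2 dissolves, [Ca^2+] = 3s and [PO4^3-] = 2s.
Ksp = [Ca^2+]^3[PO4^3-]^2
Substituting: Ksp = (3s)^3(2s)^2 = 108s^5
Ksp = 108 × (3.16 x 10^-7)^5 = 3.4 x 10^-31

Ksp ≈ 3.4e-31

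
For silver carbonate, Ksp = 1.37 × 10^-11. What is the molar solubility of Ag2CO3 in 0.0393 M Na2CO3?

9.34e-6 M

Ag2CO3(s) ⇌ 2 Ag^+(aq) + CO3^2-(aq)
Ksp = [Ag^+]^2[CO3^2-]
Let s be the molar solubility in this solution. [Ag^+] = 2s, [CO3^2-] = 0.0393 + s ≈ 0.0393 (common-ion effect: CO3^2- is already 0.0393 M).
Ksp ≈ (2s)^2 × 0.0393
s = 9.34 x 10^-6 M
Check: s = 9.3 × 10^-6 ≪ 0.0393, so the approximation is valid.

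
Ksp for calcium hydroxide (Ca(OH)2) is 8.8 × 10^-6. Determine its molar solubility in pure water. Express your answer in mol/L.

Ca(OH)2(s) ⇌ Ca^2+(aq) + 2 OH^-(aq)
Ksp = [Ca^2+][OH^-]^2
Let s = molar solubility. Then [Ca^2+] = s and [OH^-] = 2s.
Ksp = s(2s)^2 = 4s^3
Solving, s = (8.8 × 10^-6/4)^(1/3) = 1.3 × 10^-2 M

s = 1.3 × 10^-2 M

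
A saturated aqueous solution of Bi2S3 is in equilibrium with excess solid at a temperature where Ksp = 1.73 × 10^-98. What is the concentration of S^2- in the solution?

Bi2S3(s) <=> 2 Bi^3+ + 3 S^2-
Ksp = [Bi^3+]^2[S^2-]^3
With molar solubility s: [Bi^3+] = 2s, [S^2-] = 3s.
Ksp = (2s)^2(3s)^3 = 108s^5
s = (1.73 × 10^-98 / 108)^(1/5) = 1.099 × 10^-20 M
[S^2-] = 3s = 3.30 × 10^-20 M

3.30 × 10^-20 M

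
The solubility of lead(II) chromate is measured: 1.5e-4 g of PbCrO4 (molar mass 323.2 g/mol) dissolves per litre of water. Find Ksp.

Ksp = 2.2 x 10^-13

Molar solubility s = (1.5 × 10^-4 g/L) / (323.2 g/mol) = 4.64 x 10^-7 M.
PbCrO4(s) ⇌ Pb^2+(aq) + CrO4^2-(aq)
For each mole of PbCrO4 that dissolves: [Pb^2+] = s, [CrO4^2-] = s.
Ksp = [Pb^2+][CrO4^2-]
Ksp = s^2
With s = 4.64 x 10^-7: Ksp = 2.2 x 10^-13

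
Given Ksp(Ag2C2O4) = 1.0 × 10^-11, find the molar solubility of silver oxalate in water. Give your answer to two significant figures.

1.4 × 10^-4 M

Ag2C2O4(s) ⇌ 2 Ag^+ + C2O4^2-
Ksp = [Ag^+]^2[C2O4^2-]
For each mole of Ag2C2O4 that dissolves: [Ag^+] = 2s, [C2O4^2-] = s.
Substituting: Ksp = (2s)^2s = 4s^3
s^3 = 1.0 × 10^-11 / 4, so s = 1.4 × 10^-4 M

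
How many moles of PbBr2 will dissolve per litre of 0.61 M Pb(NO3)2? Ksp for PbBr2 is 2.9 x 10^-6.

PbBr2(s) <=> Pb^2+ + 2 Br^-
Ksp = [Pb^2+][Br^-]^2
Let s = moles of PbBr2 that dissolve per litre. [Pb^2+] = 0.61 + s ≈ 0.61, [Br^-] = 2s (Ksp is small, so little additional dissolves).
Ksp ≈ 0.61 × (2s)^2
s = 1.1 × 10^-3 M
Check: s = 1.1 × 10^-3 ≪ 0.61, so the approximation is valid.

1.1 × 10^-3 M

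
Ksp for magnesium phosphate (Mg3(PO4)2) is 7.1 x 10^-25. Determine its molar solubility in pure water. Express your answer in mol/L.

s = 5.8e-6 M

Mg3(PO4)2(s) ⇌ 3 Mg^2+ + 2 PO4^3-
Ksp = [Mg^2+]^3[PO4^3-]^2
With molar solubility s: [Mg^2+] = 3s, [PO4^3-] = 2s.
So Ksp = (3s)^3 × (2s)^2 = 108s^5
Solving, s = (7.1 x 10^-25/108)^(1/5) = 5.8 × 10^-6 M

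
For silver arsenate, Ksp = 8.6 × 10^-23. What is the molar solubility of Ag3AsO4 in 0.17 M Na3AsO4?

s = 2.7 x 10^-8 M

Ag3AsO4(s) <=> 3 Ag^+(aq) + AsO4^3-(aq)
Ksp = [Ag^+]^3[AsO4^3-]
If s mol/L dissolves here, [Ag^+] = 3s, [AsO4^3-] = 0.17 + s ≈ 0.17 (common-ion effect: AsO4^3- is already 0.17 M).
Ksp ≈ (3s)^3 × 0.17
s = 2.7 x 10^-8 M
Check: s = 2.7 × 10^-8 ≪ 0.17, so the approximation is valid.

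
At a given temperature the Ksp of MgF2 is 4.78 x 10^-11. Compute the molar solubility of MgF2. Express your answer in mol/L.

MgF2(s) <=> Mg^2+(aq) + 2 F^-(aq)
Ksp = [Mg^2+][F^-]^2
Let s = molar solubility. Then [Mg^2+] = s and [F^-] = 2s.
Substituting: Ksp = s(2s)^2 = 4s^3
s = (4.78 x 10^-11 / 4)^(1/3) = 2.29 × 10^-4 M

s = 2.29 × 10^-4 M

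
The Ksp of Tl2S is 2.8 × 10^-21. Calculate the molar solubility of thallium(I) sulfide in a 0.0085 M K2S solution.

Tl2S(s) ⇌ 2 Tl^+ + S^2-
Ksp = [Tl^+]^2[S^2-]
If s mol/L dissolves here, [Tl^+] = 2s, [S^2-] = 0.0085 + s ≈ 0.0085 (common-ion effect: S^2- is already 0.0085 M).
Ksp ≈ (2s)^2 × 0.0085
s = 2.9 x 10^-10 M
Check: s = 2.9 × 10^-10 ≪ 0.0085, so the approximation is valid.

s = 2.9 x 10^-10 M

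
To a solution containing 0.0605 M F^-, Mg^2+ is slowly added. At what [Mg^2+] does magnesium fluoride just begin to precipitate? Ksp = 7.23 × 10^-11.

[Mg^2+] = 1.98 × 10^-8 M

MgF2(s) <=> Mg^2+ + 2 F^-
Ksp = [Mg^2+][F^-]^2
Precipitation begins when Q = Ksp. With [F^-] = 0.0605 M:
7.23 × 10^-11 = (0.0605)^2 × [Mg^2+]
[Mg^2+] = (7.23 × 10^-11 / 3.660 × 10^-3) = 1.98 × 10^-8 M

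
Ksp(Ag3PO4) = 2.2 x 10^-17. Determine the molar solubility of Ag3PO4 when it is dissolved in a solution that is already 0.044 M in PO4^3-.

Ag3PO4(s) ⇌ 3 Ag^+ + PO4^3-
Ksp = [Ag^+]^3[PO4^3-]
If s mol/L dissolves here, [Ag^+] = 3s, [PO4^3-] = 0.044 + s ≈ 0.044 (Ksp is small, so little additional dissolves).
Ksp ≈ (3s)^3 × 0.044
s = 2.6 × 10^-6 M
Check: s = 2.6 x 10^-6 ≪ 0.044, so the approximation is valid.

s ≈ 2.6e-6 M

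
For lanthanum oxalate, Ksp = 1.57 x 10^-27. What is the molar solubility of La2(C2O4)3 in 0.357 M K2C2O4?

s = 9.29e-14 M

La2(C2O4)3(s) ⇌ 2 La^3+(aq) + 3 C2O4^2-(aq)
Ksp = [La^3+]^2[C2O4^2-]^3
If s mol/L dissolves here, [La^3+] = 2s, [C2O4^2-] = 0.357 + 3s ≈ 0.357 (since C2O4^2- from K2C2O4 dominates).
Ksp ≈ (2s)^2 × (0.357)^3
s = 9.29 × 10^-14 M
Check: 3s = 2.8 x 10^-13 ≪ 0.357, so the approximation is valid.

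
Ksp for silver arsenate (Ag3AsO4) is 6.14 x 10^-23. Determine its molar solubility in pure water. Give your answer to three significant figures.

Ag3AsO4(s) ⇌ 3 Ag^+(aq) + AsO4^3-(aq)
Ksp = [Ag^+]^3[AsO4^3-]
If s mol/L of Ag3AsO4 dissolves, [Ag^+] = 3s and [AsO4^3-] = s.
Ksp = (3s)^3s = 27s^4
s^4 = 6.14 x 10^-23 / 27, so s = 1.23 × 10^-6 M

s = 1.23 x 10^-6 M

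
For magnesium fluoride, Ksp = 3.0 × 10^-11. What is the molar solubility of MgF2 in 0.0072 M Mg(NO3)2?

s ≈ 3.2 × 10^-5 M

MgF2(s) <=> Mg^2+ + 2 F^-
Ksp = [Mg^2+][F^-]^2
Let s = moles of MgF2 that dissolve per litre. [Mg^2+] = 0.0072 + s ≈ 0.0072, [F^-] = 2s (Ksp is small, so little additional dissolves).
Ksp ≈ 0.0072 × (2s)^2
s = 3.2 × 10^-5 M
Check: s = 3.2 × 10^-5 ≪ 0.0072, so the approximation is valid.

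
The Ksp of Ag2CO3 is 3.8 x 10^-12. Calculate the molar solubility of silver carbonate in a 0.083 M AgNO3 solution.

Ag2CO3(s) ⇌ 2 Ag^+ + CO3^2-
Ksp = [Ag^+]^2[CO3^2-]
Let s = moles of Ag2CO3 that dissolve per litre. [Ag^+] = 0.083 + 2s ≈ 0.083, [CO3^2-] = s (Ksp is small, so little additional dissolves).
Ksp ≈ (0.083)^2 × s
s = 5.5 × 10^-10 M
Check: 2s = 1.1 x 10^-9 ≪ 0.083, so the approximation is valid.

s ≈ 5.5e-10 M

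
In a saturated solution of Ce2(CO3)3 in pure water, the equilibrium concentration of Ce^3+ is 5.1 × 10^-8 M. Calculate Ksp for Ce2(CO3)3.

Ce2(CO3)3(s) ⇌ 2 Ce^3+ + 3 CO3^2-
Stoichiometry gives [CO3^2-] = (3/2)[Ce^3+] = 7.65 x 10^-8 M.
Ksp = [Ce^3+]^2[CO3^2-]^3
Ksp = (5.1 × 10^-8)^2 × (7.65 x 10^-8)^3 = 1.2 × 10^-36

Ksp = 1.2 × 10^-36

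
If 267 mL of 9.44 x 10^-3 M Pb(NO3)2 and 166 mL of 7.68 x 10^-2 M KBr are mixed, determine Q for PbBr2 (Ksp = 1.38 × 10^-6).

Q = 5.05 × 10^-6

Total volume = 267 + 166 = 433 mL.
[Pb^2+] = 9.44 × 10^-3 × (267/433) = 5.821 × 10^-3 M
[Br^-] = 7.68 x 10^-2 × (166/433) = 2.944 × 10^-2 M
PbBr2(s) ⇌ Pb^2+(aq) + 2 Br^-(aq), so Q = [Pb^2+][Br^-]^2
Q = (5.821 × 10^-3)(2.944 × 10^-2)^2 = 5.05 × 10^-6
Q > Ksp, so PbBr2 will precipitate.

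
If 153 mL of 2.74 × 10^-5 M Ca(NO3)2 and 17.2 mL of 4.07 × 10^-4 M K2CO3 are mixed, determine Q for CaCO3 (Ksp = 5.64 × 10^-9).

Total volume = 153 + 17.2 = 170.2 mL.
[Ca^2+] = 2.74 × 10^-5 × (153/170.2) = 2.463 × 10^-5 M
[CO3^2-] = 4.07 × 10^-4 × (17.2/170.2) = 4.113 × 10^-5 M
CaCO3(s) <=> Ca^2+(aq) + CO3^2-(aq), so Q = [Ca^2+][CO3^2-]
Q = (2.463 × 10^-5)(4.113 × 10^-5) = 1.01 × 10^-9
Q < Ksp, so no precipitate of CaCO3 forms.

Q = 1.01 × 10^-9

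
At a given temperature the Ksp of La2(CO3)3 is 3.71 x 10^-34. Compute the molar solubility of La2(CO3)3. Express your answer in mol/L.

8.08 x 10^-8 M

La2(CO3)3(s) ⇌ 2 La^3+(aq) + 3 CO3^2-(aq)
Ksp = [La^3+]^2[CO3^2-]^3
Let s = molar solubility. Then [La^3+] = 2s and [CO3^2-] = 3s.
Ksp = (2s)^2(3s)^3 = 108s^5
s^5 = 3.71 x 10^-34 / 108, so s = 8.08 × 10^-8 M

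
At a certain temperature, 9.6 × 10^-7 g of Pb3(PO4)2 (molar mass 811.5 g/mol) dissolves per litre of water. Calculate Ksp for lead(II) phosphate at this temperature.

Molar solubility s = (9.6 × 10^-7 g/L) / (811.5 g/mol) = 1.18 x 10^-9 M.
Pb3(PO4)2(s) ⇌ 3 Pb^2+(aq) + 2 PO4^3-(aq)
Let s = molar solubility. Then [Pb^2+] = 3s and [PO4^3-] = 2s.
Ksp = [Pb^2+]^3[PO4^3-]^2
Substituting: Ksp = (3s)^3(2s)^2 = 108s^5
With s = 1.18 x 10^-9: Ksp = 2.5 × 10^-43

Ksp ≈ 2.5 × 10^-43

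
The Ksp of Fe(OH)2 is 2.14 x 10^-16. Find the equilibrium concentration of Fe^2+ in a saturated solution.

[Fe^2+] ≈ 3.77 × 10^-6 M

Fe(OH)2(s) ⇌ Fe^2+(aq) + 2 OH^-(aq)
Ksp = [Fe^2+][OH^-]^2
Let s = molar solubility. Then [Fe^2+] = s and [OH^-] = 2s.
Substituting: Ksp = s(2s)^2 = 4s^3
s = (2.14 x 10^-16 / 4)^(1/3) = 3.768 x 10^-6 M
[Fe^2+] = s = 3.77 x 10^-6 M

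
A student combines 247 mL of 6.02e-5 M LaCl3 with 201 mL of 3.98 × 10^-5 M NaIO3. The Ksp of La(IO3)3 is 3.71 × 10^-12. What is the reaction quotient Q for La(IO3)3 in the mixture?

Total volume = 247 + 201 = 448 mL.
[La^3+] = 6.02 x 10^-5 × (247/448) = 3.319 × 10^-5 M
[IO3^-] = 3.98 × 10^-5 × (201/448) = 1.786 × 10^-5 M
La(IO3)3(s) ⇌ La^3+ + 3 IO3^-, so Q = [La^3+][IO3^-]^3
Q = (3.319 × 10^-5)(1.786 x 10^-5)^3 = 1.89 × 10^-19
Q < Ksp, so no precipitate of La(IO3)3 forms.

Q ≈ 1.89e-19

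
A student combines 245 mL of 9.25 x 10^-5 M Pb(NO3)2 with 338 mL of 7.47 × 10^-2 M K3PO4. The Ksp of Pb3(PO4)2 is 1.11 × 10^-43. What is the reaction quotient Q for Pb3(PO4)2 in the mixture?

Total volume = 245 + 338 = 583 mL.
[Pb^2+] = 9.25 × 10^-5 × (245/583) = 3.887 × 10^-5 M
[PO4^3-] = 7.47 x 10^-2 × (338/583) = 4.331 × 10^-2 M
Pb3(PO4)2(s) ⇌ 3 Pb^2+(aq) + 2 PO4^3-(aq), so Q = [Pb^2+]^3[PO4^3-]^2
Q = (3.887 x 10^-5)^3(4.331 × 10^-2)^2 = 1.10 x 10^-16
Q > Ksp, so Pb3(PO4)2 will precipitate.

1.10 x 10^-16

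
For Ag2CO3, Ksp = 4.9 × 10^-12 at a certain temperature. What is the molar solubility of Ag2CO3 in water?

1.1 × 10^-4 M

Ag2CO3(s) <=> 2 Ag^+ + CO3^2-
Ksp = [Ag^+]^2[CO3^2-]
If s mol/L of Ag2CO3 dissolves, [Ag^+] = 2s and [CO3^2-] = s.
Substituting: Ksp = (2s)^2s = 4s^3
s^3 = 4.9 × 10^-12 / 4, so s = 1.1 × 10^-4 M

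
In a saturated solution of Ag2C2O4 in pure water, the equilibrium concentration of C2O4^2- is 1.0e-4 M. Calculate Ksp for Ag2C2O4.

Ag2C2O4(s) ⇌ 2 Ag^+ + C2O4^2-
Stoichiometry gives [Ag^+] = (2/1)[C2O4^2-] = 2.00 × 10^-4 M.
Ksp = [Ag^+]^2[C2O4^2-]
Ksp = (2.00 x 10^-4)^2 × 1.0 x 10^-4 = 4.0 x 10^-12

Ksp = 4.0 × 10^-12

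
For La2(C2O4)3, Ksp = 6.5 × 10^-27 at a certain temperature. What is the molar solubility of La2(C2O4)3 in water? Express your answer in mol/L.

s = 2.3 × 10^-6 M

La2(C2O4)3(s) ⇌ 2 La^3+ + 3 C2O4^2-
Ksp = [La^3+]^2[C2O4^2-]^3
If s mol/L of La2(C2O4)3 dissolves, [La^3+] = 2s and [C2O4^2-] = 3s.
Ksp = (2s)^2(3s)^3 = 108s^5
s^5 = 6.5 × 10^-27 / 108, so s = 2.3 x 10^-6 M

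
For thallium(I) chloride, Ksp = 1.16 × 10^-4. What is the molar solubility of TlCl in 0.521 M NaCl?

TlCl(s) <=> Tl^+ + Cl^-
Ksp = [Tl^+][Cl^-]
Let s = moles of TlCl that dissolve per litre. [Tl^+] = s, [Cl^-] = 0.521 + s ≈ 0.521 (since Cl^- from NaCl dominates).
Ksp ≈ s × 0.521
s = 2.23 x 10^-4 M
Check: s = 2.2 × 10^-4 ≪ 0.521, so the approximation is valid.

s = 2.23e-4 M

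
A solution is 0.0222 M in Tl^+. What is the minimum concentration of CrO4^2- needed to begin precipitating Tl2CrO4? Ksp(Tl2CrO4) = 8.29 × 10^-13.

Tl2CrO4(s) <=> 2 Tl^+ + CrO4^2-
Ksp = [Tl^+]^2[CrO4^2-]
Precipitation begins when Q = Ksp. With [Tl^+] = 0.0222 M:
8.29 × 10^-13 = (0.0222)^2 × [CrO4^2-]
[CrO4^2-] = (8.29 × 10^-13 / 4.928 x 10^-4) = 1.68 × 10^-9 M

[CrO4^2-] ≈ 1.68 x 10^-9 M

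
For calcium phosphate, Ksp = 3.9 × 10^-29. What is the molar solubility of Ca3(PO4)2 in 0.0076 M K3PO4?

2.9 x 10^-9 M

Ca3(PO4)2(s) ⇌ 3 Ca^2+ + 2 PO4^3-
Ksp = [Ca^2+]^3[PO4^3-]^2
If s mol/L dissolves here, [Ca^2+] = 3s, [PO4^3-] = 0.0076 + 2s ≈ 0.0076 (since PO4^3- from K3PO4 dominates).
Ksp ≈ (3s)^3 × (0.0076)^2
s = 2.9 x 10^-9 M
Check: 2s = 5.8 × 10^-9 ≪ 0.0076, so the approximation is valid.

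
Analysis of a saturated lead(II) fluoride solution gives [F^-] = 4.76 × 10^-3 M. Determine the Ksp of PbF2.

PbF2(s) ⇌ Pb^2+(aq) + 2 F^-(aq)
Stoichiometry gives [Pb^2+] = (1/2)[F^-] = 2.380 × 10^-3 M.
Ksp = [Pb^2+][F^-]^2
Ksp = 2.380 x 10^-3 × (4.76 × 10^-3)^2 = 5.39 × 10^-8

Ksp ≈ 5.39e-8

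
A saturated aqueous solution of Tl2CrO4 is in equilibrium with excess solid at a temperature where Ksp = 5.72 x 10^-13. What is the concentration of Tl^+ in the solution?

1.05 × 10^-4 M

Tl2CrO4(s) ⇌ 2 Tl^+(aq) + CrO4^2-(aq)
Ksp = [Tl^+]^2[CrO4^2-]
Let s = molar solubility. Then [Tl^+] = 2s and [CrO4^2-] = s.
Substituting: Ksp = (2s)^2s = 4s^3
Solving, s = (5.72 x 10^-13/4)^(1/3) = 5.229 x 10^-5 M
[Tl^+] = 2s = 1.05 × 10^-4 M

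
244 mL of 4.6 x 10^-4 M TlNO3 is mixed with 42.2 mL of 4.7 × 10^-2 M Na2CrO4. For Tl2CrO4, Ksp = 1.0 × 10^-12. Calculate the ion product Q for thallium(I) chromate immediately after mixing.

Total volume = 244 + 42.2 = 286.2 mL.
[Tl^+] = 4.6 x 10^-4 × (244/286.2) = 3.92 × 10^-4 M
[CrO4^2-] = 4.7 × 10^-2 × (42.2/286.2) = 6.93 × 10^-3 M
Tl2CrO4(s) <=> 2 Tl^+ + CrO4^2-, so Q = [Tl^+]^2[CrO4^2-]
Q = (3.92 × 10^-4)^2(6.93 x 10^-3) = 1.1 × 10^-9
Q > Ksp, so Tl2CrO4 will precipitate.

Q = 1.1e-9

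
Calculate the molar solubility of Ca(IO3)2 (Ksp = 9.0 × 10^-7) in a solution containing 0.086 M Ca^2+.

Ca(IO3)2(s) ⇌ Ca^2+ + 2 IO3^-
Ksp = [Ca^2+][IO3^-]^2
Let s be the molar solubility in this solution. [Ca^2+] = 0.086 + s ≈ 0.086, [IO3^-] = 2s (since the Ca^2+ already present dominates).
Ksp ≈ 0.086 × (2s)^2
s = 1.6 × 10^-3 M
Check: s = 1.6 × 10^-3 ≪ 0.086, so the approximation is valid.

s = 1.6e-3 M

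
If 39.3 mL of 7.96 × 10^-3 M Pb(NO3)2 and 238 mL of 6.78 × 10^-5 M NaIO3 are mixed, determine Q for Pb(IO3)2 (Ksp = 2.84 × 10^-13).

Q = 3.82e-12

Total volume = 39.3 + 238 = 277.3 mL.
[Pb^2+] = 7.96 × 10^-3 × (39.3/277.3) = 1.128 × 10^-3 M
[IO3^-] = 6.78 x 10^-5 × (238/277.3) = 5.819 × 10^-5 M
Pb(IO3)2(s) <=> Pb^2+ + 2 IO3^-, so Q = [Pb^2+][IO3^-]^2
Q = (1.128 x 10^-3)(5.819 × 10^-5)^2 = 3.82 x 10^-12
Q > Ksp, so Pb(IO3)2 will precipitate.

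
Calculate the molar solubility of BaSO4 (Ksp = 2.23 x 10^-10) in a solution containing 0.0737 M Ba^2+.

BaSO4(s) <=> Ba^2+ + SO4^2-
Ksp = [Ba^2+][SO4^2-]
If s mol/L dissolves here, [Ba^2+] = 0.0737 + s ≈ 0.0737, [SO4^2-] = s (common-ion effect: Ba^2+ is already 0.0737 M).
Ksp ≈ 0.0737 × s
s = 3.03 x 10^-9 M
Check: s = 3.0 × 10^-9 ≪ 0.0737, so the approximation is valid.

s ≈ 3.03 × 10^-9 M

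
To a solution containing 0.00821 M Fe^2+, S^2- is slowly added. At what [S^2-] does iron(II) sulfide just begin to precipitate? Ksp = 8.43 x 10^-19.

[S^2-] = 1.03 × 10^-16 M

FeS(s) <=> Fe^2+ + S^2-
Ksp = [Fe^2+][S^2-]
Precipitation begins when Q = Ksp. With [Fe^2+] = 0.00821 M:
8.43 x 10^-19 = (0.00821) × [S^2-]
[S^2-] = (8.43 x 10^-19 / 8.21 × 10^-3) = 1.03 × 10^-16 M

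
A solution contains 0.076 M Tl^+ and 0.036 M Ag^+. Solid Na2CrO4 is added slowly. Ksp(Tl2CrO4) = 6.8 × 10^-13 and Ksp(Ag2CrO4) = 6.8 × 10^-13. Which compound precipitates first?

Each salt begins to precipitate when Q = Ksp, i.e. when [CrO4^2-] reaches its threshold.
For Tl2CrO4: 6.8 × 10^-13 = (0.076)^2 × [CrO4^2-]  ⇒  [CrO4^2-] = 1.2 × 10^-10 M.
For Ag2CrO4: 6.8 × 10^-13 = (0.036)^2 × [CrO4^2-]  ⇒  [CrO4^2-] = 5.2 × 10^-10 M.
The salt with the lower threshold [CrO4^2-] precipitates first: Tl2CrO4.

Tl2CrO4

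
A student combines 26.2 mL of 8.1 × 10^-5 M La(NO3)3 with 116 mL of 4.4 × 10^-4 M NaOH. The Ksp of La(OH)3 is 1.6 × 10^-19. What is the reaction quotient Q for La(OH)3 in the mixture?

Q ≈ 6.9 × 10^-16

Total volume = 26.2 + 116 = 142.2 mL.
[La^3+] = 8.1 × 10^-5 × (26.2/142.2) = 1.49 x 10^-5 M
[OH^-] = 4.4 x 10^-4 × (116/142.2) = 3.59 × 10^-4 M
La(OH)3(s) ⇌ La^3+(aq) + 3 OH^-(aq), so Q = [La^3+][OH^-]^3
Q = (1.49 x 10^-5)(3.59 × 10^-4)^3 = 6.9 × 10^-16
Q > Ksp, so La(OH)3 will precipitate.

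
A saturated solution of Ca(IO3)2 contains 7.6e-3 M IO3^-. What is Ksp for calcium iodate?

Ksp = 2.2e-7

Ca(IO3)2(s) ⇌ Ca^2+ + 2 IO3^-
Stoichiometry gives [Ca^2+] = (1/2)[IO3^-] = 3.80 × 10^-3 M.
Ksp = [Ca^2+][IO3^-]^2
Ksp = 3.80 x 10^-3 × (7.6 x 10^-3)^2 = 2.2 × 10^-7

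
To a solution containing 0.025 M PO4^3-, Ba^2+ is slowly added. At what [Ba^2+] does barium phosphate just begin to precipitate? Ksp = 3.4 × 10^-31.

[Ba^2+] ≈ 8.2 × 10^-10 M

Ba3(PO4)2(s) <=> 3 Ba^2+ + 2 PO4^3-
Ksp = [Ba^2+]^3[PO4^3-]^2
Precipitation begins when Q = Ksp. With [PO4^3-] = 0.025 M:
3.4 × 10^-31 = (0.025)^2 × [Ba^2+]^3
[Ba^2+] = (3.4 × 10^-31 / 6.25 × 10^-4)^(1/3) = 8.2 × 10^-10 M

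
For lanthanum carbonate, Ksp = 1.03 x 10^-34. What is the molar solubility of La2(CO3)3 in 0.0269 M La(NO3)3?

1.74 × 10^-11 M

La2(CO3)3(s) ⇌ 2 La^3+ + 3 CO3^2-
Ksp = [La^3+]^2[CO3^2-]^3
If s mol/L dissolves here, [La^3+] = 0.0269 + 2s ≈ 0.0269, [CO3^2-] = 3s (common-ion effect: La^3+ is already 0.0269 M).
Ksp ≈ (0.0269)^2 × (3s)^3
s = 1.74 × 10^-11 M
Check: 2s = 3.5 × 10^-11 ≪ 0.0269, so the approximation is valid.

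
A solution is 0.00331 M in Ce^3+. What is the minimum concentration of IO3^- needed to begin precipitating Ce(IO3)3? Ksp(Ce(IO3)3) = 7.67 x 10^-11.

Ce(IO3)3(s) ⇌ Ce^3+ + 3 IO3^-
Ksp = [Ce^3+][IO3^-]^3
Precipitation begins when Q = Ksp. With [Ce^3+] = 0.00331 M:
7.67 x 10^-11 = (0.00331) × [IO3^-]^3
[IO3^-] = (7.67 x 10^-11 / 3.31 × 10^-3)^(1/3) = 2.85 × 10^-3 M

[IO3^-] = 2.85 × 10^-3 M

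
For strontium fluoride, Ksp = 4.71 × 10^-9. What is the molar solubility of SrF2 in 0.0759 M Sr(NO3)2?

SrF2(s) ⇌ Sr^2+(aq) + 2 F^-(aq)
Ksp = [Sr^2+][F^-]^2
If s mol/L dissolves here, [Sr^2+] = 0.0759 + s ≈ 0.0759, [F^-] = 2s (Ksp is small, so little additional dissolves).
Ksp ≈ 0.0759 × (2s)^2
s = 1.25 × 10^-4 M
Check: s = 1.2 x 10^-4 ≪ 0.0759, so the approximation is valid.

s = 1.25 × 10^-4 M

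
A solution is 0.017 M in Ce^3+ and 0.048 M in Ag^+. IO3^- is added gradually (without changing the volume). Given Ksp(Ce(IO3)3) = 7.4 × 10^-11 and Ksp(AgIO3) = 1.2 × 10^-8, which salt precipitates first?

AgIO3

Precipitation of each salt starts when its ion product equals its Ksp.
For Ce(IO3)3: 7.4 × 10^-11 = 0.017 × [IO3^-]^3  ⇒  [IO3^-] = 1.6 x 10^-3 M.
For AgIO3: 1.2 × 10^-8 = 0.048 × [IO3^-]  ⇒  [IO3^-] = 2.5 × 10^-7 M.
The salt with the lower threshold [IO3^-] precipitates first: AgIO3.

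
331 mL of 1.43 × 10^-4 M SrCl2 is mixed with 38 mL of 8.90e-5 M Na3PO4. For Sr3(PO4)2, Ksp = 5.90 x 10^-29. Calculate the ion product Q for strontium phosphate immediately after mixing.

Total volume = 331 + 38 = 369 mL.
[Sr^2+] = 1.43 x 10^-4 × (331/369) = 1.283 × 10^-4 M
[PO4^3-] = 8.90 x 10^-5 × (38/369) = 9.165 x 10^-6 M
Sr3(PO4)2(s) ⇌ 3 Sr^2+ + 2 PO4^3-, so Q = [Sr^2+]^3[PO4^3-]^2
Q = (1.283 × 10^-4)^3(9.165 × 10^-6)^2 = 1.77 × 10^-22
Q > Ksp, so Sr3(PO4)2 will precipitate.

Q ≈ 1.77e-22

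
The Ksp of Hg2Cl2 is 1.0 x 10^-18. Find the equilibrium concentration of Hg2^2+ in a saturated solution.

[Hg2^2+] ≈ 6.3e-7 M

Hg2Cl2(s) ⇌ Hg2^2+(aq) + 2 Cl^-(aq)
Ksp = [Hg2^2+][Cl^-]^2
Let s = molar solubility. Then [Hg2^2+] = s and [Cl^-] = 2s.
So Ksp = s × (2s)^2 = 4s^3
s^3 = 1.0 x 10^-18 / 4, so s = 6.30 × 10^-7 M
[Hg2^2+] = s = 6.3 x 10^-7 M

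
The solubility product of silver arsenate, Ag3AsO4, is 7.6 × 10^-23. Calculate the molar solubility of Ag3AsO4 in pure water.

s ≈ 1.3 × 10^-6 M

Ag3AsO4(s) ⇌ 3 Ag^+ + AsO4^3-
Ksp = [Ag^+]^3[AsO4^3-]
If s mol/L of Ag3AsO4 dissolves, [Ag^+] = 3s and [AsO4^3-] = s.
Ksp = (3s)^3s = 27s^4
s = (7.6 × 10^-23 / 27)^(1/4) = 1.3 x 10^-6 M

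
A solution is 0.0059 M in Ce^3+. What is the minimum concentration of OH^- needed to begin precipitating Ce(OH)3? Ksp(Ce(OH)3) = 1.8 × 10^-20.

Ce(OH)3(s) <=> Ce^3+(aq) + 3 OH^-(aq)
Ksp = [Ce^3+][OH^-]^3
Precipitation begins when Q = Ksp. With [Ce^3+] = 0.0059 M:
1.8 × 10^-20 = (0.0059) × [OH^-]^3
[OH^-] = (1.8 × 10^-20 / 5.9 x 10^-3)^(1/3) = 1.5 × 10^-6 M

1.5 × 10^-6 M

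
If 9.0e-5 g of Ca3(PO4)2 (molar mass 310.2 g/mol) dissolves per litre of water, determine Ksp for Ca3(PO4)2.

Molar solubility s = (9.0 × 10^-5 g/L) / (310.2 g/mol) = 2.90 × 10^-7 M.
Ca3(PO4)2(s) ⇌ 3 Ca^2+(aq) + 2 PO4^3-(aq)
Let s = molar solubility. Then [Ca^2+] = 3s and [PO4^3-] = 2s.
Ksp = [Ca^2+]^3[PO4^3-]^2
So Ksp = (3s)^3 × (2s)^2 = 108s^5
Ksp = 108 × (2.90 × 10^-7)^5 = 2.2 x 10^-31

Ksp ≈ 2.2e-31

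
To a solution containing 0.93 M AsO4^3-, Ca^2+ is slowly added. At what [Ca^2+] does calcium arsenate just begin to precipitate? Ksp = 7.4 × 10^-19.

Ca3(AsO4)2(s) ⇌ 3 Ca^2+(aq) + 2 AsO4^3-(aq)
Ksp = [Ca^2+]^3[AsO4^3-]^2
Precipitation begins when Q = Ksp. With [AsO4^3-] = 0.93 M:
7.4 × 10^-19 = (0.93)^2 × [Ca^2+]^3
[Ca^2+] = (7.4 × 10^-19 / 8.65 × 10^-1)^(1/3) = 9.5 × 10^-7 M

[Ca^2+] ≈ 9.5 x 10^-7 M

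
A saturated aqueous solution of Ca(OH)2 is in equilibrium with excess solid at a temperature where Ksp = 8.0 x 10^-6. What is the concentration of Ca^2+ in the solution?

[Ca^2+] ≈ 0.013 M

Ca(OH)2(s) <=> Ca^2+(aq) + 2 OH^-(aq)
Ksp = [Ca^2+][OH^-]^2
If s mol/L of Ca(OH)2 dissolves, [Ca^2+] = s and [OH^-] = 2s.
So Ksp = s × (2s)^2 = 4s^3
s^3 = 8.0 x 10^-6 / 4, so s = 1.26 x 10^-2 M
[Ca^2+] = s = 1.3 × 10^-2 M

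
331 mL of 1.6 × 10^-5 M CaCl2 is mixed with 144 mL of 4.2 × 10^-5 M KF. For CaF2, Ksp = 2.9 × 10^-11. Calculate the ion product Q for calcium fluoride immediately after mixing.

Total volume = 331 + 144 = 475 mL.
[Ca^2+] = 1.6 × 10^-5 × (331/475) = 1.11 × 10^-5 M
[F^-] = 4.2 × 10^-5 × (144/475) = 1.27 x 10^-5 M
CaF2(s) <=> Ca^2+(aq) + 2 F^-(aq), so Q = [Ca^2+][F^-]^2
Q = (1.11 × 10^-5)(1.27 x 10^-5)^2 = 1.8 x 10^-15
Q < Ksp, so no precipitate of CaF2 forms.

Q ≈ 1.8 x 10^-15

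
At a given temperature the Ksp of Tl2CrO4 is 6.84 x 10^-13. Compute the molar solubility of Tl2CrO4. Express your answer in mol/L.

Tl2CrO4(s) ⇌ 2 Tl^+ + CrO4^2-
Ksp = [Tl^+]^2[CrO4^2-]
For each mole of Tl2CrO4 that dissolves: [Tl^+] = 2s, [CrO4^2-] = s.
Ksp = (2s)^2s = 4s^3
Solving, s = (6.84 x 10^-13/4)^(1/3) = 5.55 × 10^-5 M

5.55 × 10^-5 M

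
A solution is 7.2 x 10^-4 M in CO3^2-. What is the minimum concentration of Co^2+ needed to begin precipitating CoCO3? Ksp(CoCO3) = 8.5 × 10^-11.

CoCO3(s) ⇌ Co^2+ + CO3^2-
Ksp = [Co^2+][CO3^2-]
Precipitation begins when Q = Ksp. With [CO3^2-] = 7.2 x 10^-4 M:
8.5 × 10^-11 = (7.2 x 10^-4) × [Co^2+]
[Co^2+] = (8.5 × 10^-11 / 7.2 × 10^-4) = 1.2 x 10^-7 M

[Co^2+] ≈ 1.2e-7 M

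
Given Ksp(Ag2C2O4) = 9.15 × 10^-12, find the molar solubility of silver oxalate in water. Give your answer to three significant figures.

s = 1.32 × 10^-4 M

Ag2C2O4(s) <=> 2 Ag^+(aq) + C2O4^2-(aq)
Ksp = [Ag^+]^2[C2O4^2-]
Let s = molar solubility. Then [Ag^+] = 2s and [C2O4^2-] = s.
So Ksp = (2s)^2 × s = 4s^3
Solving, s = (9.15 × 10^-12/4)^(1/3) = 1.32 x 10^-4 M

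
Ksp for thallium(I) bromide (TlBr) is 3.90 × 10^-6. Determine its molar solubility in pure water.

TlBr(s) <=> Tl^+(aq) + Br^-(aq)
Ksp = [Tl^+][Br^-]
If s mol/L of TlBr dissolves, [Tl^+] = s and [Br^-] = s.
Ksp = (s)(s) = s^2
s = √(3.90 × 10^-6) = 1.97 × 10^-3 M

s = 1.97 × 10^-3 M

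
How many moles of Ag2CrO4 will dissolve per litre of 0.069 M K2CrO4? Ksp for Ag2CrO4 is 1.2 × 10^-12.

Ag2CrO4(s) ⇌ 2 Ag^+ + CrO4^2-
Ksp = [Ag^+]^2[CrO4^2-]
Let s be the molar solubility in this solution. [Ag^+] = 2s, [CrO4^2-] = 0.069 + s ≈ 0.069 (common-ion effect: CrO4^2- is already 0.069 M).
Ksp ≈ (2s)^2 × 0.069
s = 2.1 x 10^-6 M
Check: s = 2.1 x 10^-6 ≪ 0.069, so the approximation is valid.

2.1 x 10^-6 M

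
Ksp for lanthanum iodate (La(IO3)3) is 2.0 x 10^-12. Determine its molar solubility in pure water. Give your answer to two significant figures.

La(IO3)3(s) <=> La^3+ + 3 IO3^-
Ksp = [La^3+][IO3^-]^3
For each mole of La(IO3)3 that dissolves: [La^3+] = s, [IO3^-] = 3s.
Substituting: Ksp = s(3s)^3 = 27s^4
Solving, s = (2.0 x 10^-12/27)^(1/4) = 5.2 x 10^-4 M

s ≈ 5.2e-4 M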